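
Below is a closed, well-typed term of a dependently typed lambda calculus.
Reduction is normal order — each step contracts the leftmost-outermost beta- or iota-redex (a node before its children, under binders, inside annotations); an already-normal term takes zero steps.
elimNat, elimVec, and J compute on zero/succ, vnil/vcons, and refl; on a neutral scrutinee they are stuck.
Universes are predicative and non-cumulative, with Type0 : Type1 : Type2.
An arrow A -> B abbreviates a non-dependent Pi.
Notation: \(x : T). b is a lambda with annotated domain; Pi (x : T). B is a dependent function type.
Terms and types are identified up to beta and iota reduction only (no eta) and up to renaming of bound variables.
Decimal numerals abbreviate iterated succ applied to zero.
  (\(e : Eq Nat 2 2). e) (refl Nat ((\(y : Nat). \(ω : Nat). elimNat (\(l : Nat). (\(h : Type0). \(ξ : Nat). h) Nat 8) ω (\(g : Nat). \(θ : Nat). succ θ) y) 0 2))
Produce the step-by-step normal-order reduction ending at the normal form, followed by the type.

reduction (normal order):
  (\(e : Eq Nat 2 2). e) (refl Nat ((\(y : Nat). \(ω : Nat). elimNat (\(l : Nat). (\(h : Type0). \(ξ : Nat). h) Nat 8) ω (\(g : Nat). \(θ : Nat). succ θ) y) 0 2))
  ~> refl Nat ((\(e : Nat). \(y : Nat). elimNat (\(ω : Nat). (\(l : Type0). \(h : Nat). l) Nat 8) y (\(ξ : Nat). \(g : Nat). succ g) e) 0 2)
  ~> refl Nat ((\(e : Nat). elimNat (\(y : Nat). (\(ω : Type0). \(l : Nat). ω) Nat 8) e (\(h : Nat). \(ξ : Nat). succ ξ) 0) 2)
  ~> refl Nat (elimNat (\(e : Nat). (\(y : Type0). \(ω : Nat). y) Nat 8) 2 (\(l : Nat). \(h : Nat). succ h) 0)
  ~> refl Nat 2
the term's type:
  Eq Nat 2 2


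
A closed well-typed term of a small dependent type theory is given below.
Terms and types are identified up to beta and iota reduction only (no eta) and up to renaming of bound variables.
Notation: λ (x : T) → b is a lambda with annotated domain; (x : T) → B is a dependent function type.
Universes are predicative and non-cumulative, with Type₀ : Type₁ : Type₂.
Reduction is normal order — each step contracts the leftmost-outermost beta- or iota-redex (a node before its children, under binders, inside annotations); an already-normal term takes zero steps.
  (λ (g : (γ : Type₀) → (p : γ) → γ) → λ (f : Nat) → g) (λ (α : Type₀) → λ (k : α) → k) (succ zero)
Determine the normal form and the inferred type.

normal form:
  λ (g : Type₀) → λ (γ : g) → γ
inferred type:
  (g : Type₀) → (γ : g) → g
observation: the leftmost-outermost redex is a beta-redex, and normalization takes 2 steps.


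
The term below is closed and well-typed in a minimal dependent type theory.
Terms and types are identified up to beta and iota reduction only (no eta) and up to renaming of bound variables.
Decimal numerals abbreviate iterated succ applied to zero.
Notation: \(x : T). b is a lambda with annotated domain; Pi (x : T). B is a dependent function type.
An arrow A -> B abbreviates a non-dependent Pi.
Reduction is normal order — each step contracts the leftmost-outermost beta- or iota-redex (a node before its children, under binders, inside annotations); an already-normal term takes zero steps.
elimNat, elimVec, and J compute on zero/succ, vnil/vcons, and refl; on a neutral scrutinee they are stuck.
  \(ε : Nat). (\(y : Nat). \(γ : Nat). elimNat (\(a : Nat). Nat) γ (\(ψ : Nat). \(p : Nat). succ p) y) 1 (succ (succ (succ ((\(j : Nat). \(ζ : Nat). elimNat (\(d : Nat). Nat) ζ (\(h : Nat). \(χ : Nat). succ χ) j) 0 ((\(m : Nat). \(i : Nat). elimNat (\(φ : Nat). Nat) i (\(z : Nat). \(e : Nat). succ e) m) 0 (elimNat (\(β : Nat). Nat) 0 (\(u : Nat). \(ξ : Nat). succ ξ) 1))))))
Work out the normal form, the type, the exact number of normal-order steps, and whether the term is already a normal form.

normal form:
  \(ε : Nat). 5
the term's type:
  Nat -> Nat
normal-order step count: 16
term was already normal: no
first contracted redex: a beta-redex


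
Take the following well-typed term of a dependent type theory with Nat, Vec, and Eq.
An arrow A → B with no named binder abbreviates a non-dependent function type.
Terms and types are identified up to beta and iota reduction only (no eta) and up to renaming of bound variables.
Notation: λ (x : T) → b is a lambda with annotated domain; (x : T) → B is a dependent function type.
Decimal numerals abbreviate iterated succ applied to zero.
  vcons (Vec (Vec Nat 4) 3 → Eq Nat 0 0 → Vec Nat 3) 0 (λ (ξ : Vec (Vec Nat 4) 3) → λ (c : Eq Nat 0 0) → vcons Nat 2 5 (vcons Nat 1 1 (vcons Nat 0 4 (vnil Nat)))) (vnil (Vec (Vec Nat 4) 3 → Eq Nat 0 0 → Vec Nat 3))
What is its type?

the term's type:
  Vec (Vec (Vec Nat 4) 3 → Eq Nat 0 0 → Vec Nat 3) 1


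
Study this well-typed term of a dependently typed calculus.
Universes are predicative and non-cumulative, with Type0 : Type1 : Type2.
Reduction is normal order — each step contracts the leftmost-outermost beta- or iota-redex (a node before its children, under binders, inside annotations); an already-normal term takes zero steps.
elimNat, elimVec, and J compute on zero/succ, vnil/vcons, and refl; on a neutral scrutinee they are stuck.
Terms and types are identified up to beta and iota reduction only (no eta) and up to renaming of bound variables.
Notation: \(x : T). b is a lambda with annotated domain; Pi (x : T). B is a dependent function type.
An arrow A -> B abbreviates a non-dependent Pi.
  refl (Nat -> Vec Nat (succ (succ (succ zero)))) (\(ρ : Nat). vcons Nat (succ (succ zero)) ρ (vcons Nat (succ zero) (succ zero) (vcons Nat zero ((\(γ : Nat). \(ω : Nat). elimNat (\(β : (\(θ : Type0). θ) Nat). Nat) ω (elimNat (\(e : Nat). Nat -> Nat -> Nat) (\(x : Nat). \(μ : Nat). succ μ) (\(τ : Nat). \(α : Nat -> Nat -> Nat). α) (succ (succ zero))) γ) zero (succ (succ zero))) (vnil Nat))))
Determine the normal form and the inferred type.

reduced normal form:
  refl (Nat -> Vec Nat (succ (succ (succ zero)))) (\(ρ : Nat). vcons Nat (succ (succ zero)) ρ (vcons Nat (succ zero) (succ zero) (vcons Nat zero (succ (succ zero)) (vnil Nat))))
the term's type:
  Eq (Nat -> Vec Nat (succ (succ (succ zero)))) (\(ρ : Nat). vcons Nat (succ (succ zero)) ρ (vcons Nat (succ zero) (succ zero) (vcons Nat zero (succ (succ zero)) (vnil Nat)))) (\(γ : Nat). vcons Nat (succ (succ zero)) γ (vcons Nat (succ zero) (succ zero) (vcons Nat zero (succ (succ zero)) (vnil Nat))))
observation: 3 normal-order steps normalize the term, beginning with a beta-redex.


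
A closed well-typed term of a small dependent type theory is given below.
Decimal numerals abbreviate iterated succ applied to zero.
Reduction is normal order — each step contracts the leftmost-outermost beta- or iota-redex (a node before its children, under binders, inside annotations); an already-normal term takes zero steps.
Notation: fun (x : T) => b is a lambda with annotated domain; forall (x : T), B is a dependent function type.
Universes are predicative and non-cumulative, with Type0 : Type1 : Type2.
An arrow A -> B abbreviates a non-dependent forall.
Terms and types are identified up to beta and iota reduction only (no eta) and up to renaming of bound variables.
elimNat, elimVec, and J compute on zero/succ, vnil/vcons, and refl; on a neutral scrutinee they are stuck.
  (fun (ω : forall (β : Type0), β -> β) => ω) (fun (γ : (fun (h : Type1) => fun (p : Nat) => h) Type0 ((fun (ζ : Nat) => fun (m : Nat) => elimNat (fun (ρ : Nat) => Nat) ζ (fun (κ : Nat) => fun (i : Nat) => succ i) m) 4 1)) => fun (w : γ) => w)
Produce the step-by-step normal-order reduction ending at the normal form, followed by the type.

normal-order reduction sequence:
  (fun (ω : forall (β : Type0), β -> β) => ω) (fun (γ : (fun (h : Type1) => fun (p : Nat) => h) Type0 ((fun (ζ : Nat) => fun (m : Nat) => elimNat (fun (ρ : Nat) => Nat) ζ (fun (κ : Nat) => fun (i : Nat) => succ i) m) 4 1)) => fun (w : γ) => w)
  ~> fun (ω : (fun (β : Type1) => fun (γ : Nat) => β) Type0 ((fun (h : Nat) => fun (p : Nat) => elimNat (fun (ζ : Nat) => Nat) h (fun (m : Nat) => fun (ρ : Nat) => succ ρ) p) 4 1)) => fun (κ : ω) => κ
  ~> fun (ω : (fun (β : Nat) => Type0) ((fun (γ : Nat) => fun (h : Nat) => elimNat (fun (p : Nat) => Nat) γ (fun (ζ : Nat) => fun (m : Nat) => succ m) h) 4 1)) => fun (ρ : ω) => ρ
  ~> fun (ω : Type0) => fun (β : ω) => β
inferred type:
  forall (ω : Type0), ω -> ω


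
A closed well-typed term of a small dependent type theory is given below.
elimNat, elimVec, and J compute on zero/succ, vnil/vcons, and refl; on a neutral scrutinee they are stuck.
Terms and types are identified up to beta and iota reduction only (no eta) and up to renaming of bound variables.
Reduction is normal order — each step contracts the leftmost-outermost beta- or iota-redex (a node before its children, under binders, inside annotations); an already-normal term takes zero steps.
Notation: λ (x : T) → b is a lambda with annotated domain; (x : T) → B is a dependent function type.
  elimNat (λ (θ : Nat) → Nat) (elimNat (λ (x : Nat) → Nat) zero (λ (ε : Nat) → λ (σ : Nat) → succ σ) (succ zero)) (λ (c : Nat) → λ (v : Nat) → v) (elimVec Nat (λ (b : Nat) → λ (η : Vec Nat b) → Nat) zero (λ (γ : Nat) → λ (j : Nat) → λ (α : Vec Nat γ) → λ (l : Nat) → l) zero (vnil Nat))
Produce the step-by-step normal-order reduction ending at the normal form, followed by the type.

reduction (normal order):
  elimNat (λ (θ : Nat) → Nat) (elimNat (λ (x : Nat) → Nat) zero (λ (ε : Nat) → λ (σ : Nat) → succ σ) (succ zero)) (λ (c : Nat) → λ (v : Nat) → v) (elimVec Nat (λ (b : Nat) → λ (η : Vec Nat b) → Nat) zero (λ (γ : Nat) → λ (j : Nat) → λ (α : Vec Nat γ) → λ (l : Nat) → l) zero (vnil Nat))
  ~> elimNat (λ (θ : Nat) → Nat) ((λ (x : Nat) → λ (ε : Nat) → succ ε) zero (elimNat (λ (σ : Nat) → Nat) zero (λ (c : Nat) → λ (v : Nat) → succ v) zero)) (λ (b : Nat) → λ (η : Nat) → η) (elimVec Nat (λ (γ : Nat) → λ (j : Vec Nat γ) → Nat) zero (λ (α : Nat) → λ (l : Nat) → λ (χ : Vec Nat α) → λ (n : Nat) → n) zero (vnil Nat))
  ~> elimNat (λ (θ : Nat) → Nat) ((λ (x : Nat) → succ x) (elimNat (λ (ε : Nat) → Nat) zero (λ (σ : Nat) → λ (c : Nat) → succ c) zero)) (λ (v : Nat) → λ (b : Nat) → b) (elimVec Nat (λ (η : Nat) → λ (γ : Vec Nat η) → Nat) zero (λ (j : Nat) → λ (α : Nat) → λ (l : Vec Nat j) → λ (χ : Nat) → χ) zero (vnil Nat))
  ~> elimNat (λ (θ : Nat) → Nat) (succ (elimNat (λ (x : Nat) → Nat) zero (λ (ε : Nat) → λ (σ : Nat) → succ σ) zero)) (λ (c : Nat) → λ (v : Nat) → v) (elimVec Nat (λ (b : Nat) → λ (η : Vec Nat b) → Nat) zero (λ (γ : Nat) → λ (j : Nat) → λ (α : Vec Nat γ) → λ (l : Nat) → l) zero (vnil Nat))
  ~> elimNat (λ (θ : Nat) → Nat) (succ zero) (λ (x : Nat) → λ (ε : Nat) → ε) (elimVec Nat (λ (σ : Nat) → λ (c : Vec Nat σ) → Nat) zero (λ (v : Nat) → λ (b : Nat) → λ (η : Vec Nat v) → λ (γ : Nat) → γ) zero (vnil Nat))
  ~> elimNat (λ (θ : Nat) → Nat) (succ zero) (λ (x : Nat) → λ (ε : Nat) → ε) zero
  ~> succ zero
the term's type:
  Nat


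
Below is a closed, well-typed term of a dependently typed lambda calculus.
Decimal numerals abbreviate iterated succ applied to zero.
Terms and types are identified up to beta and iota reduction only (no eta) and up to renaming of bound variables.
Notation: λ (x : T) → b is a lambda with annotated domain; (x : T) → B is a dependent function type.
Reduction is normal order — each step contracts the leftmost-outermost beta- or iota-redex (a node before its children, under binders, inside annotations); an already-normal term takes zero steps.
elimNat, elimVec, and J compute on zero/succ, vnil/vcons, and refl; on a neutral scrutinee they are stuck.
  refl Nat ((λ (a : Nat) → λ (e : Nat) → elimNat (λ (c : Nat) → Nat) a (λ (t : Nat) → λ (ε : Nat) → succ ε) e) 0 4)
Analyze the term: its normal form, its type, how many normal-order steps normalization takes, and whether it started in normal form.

reduced normal form:
  refl Nat 4
type:
  Eq Nat 4 4
steps to reach normal form (normal order): 15
term was already normal: no
first redex: a beta-redex


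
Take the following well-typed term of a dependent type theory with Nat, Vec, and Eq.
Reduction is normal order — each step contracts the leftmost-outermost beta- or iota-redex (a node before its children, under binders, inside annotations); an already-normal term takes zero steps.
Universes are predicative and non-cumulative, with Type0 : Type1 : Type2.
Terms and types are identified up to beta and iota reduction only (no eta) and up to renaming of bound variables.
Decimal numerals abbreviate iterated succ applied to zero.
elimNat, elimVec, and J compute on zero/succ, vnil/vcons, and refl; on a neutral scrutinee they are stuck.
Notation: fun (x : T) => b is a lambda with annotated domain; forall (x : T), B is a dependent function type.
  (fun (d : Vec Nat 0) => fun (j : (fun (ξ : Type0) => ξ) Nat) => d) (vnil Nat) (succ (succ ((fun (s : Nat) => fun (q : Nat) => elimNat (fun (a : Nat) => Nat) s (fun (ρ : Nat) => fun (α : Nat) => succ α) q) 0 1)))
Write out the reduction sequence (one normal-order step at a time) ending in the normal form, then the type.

normal-order reduction:
  (fun (d : Vec Nat 0) => fun (j : (fun (ξ : Type0) => ξ) Nat) => d) (vnil Nat) (succ (succ ((fun (s : Nat) => fun (q : Nat) => elimNat (fun (a : Nat) => Nat) s (fun (ρ : Nat) => fun (α : Nat) => succ α) q) 0 1)))
  ~> (fun (d : (fun (j : Type0) => j) Nat) => vnil Nat) (succ (succ ((fun (ξ : Nat) => fun (s : Nat) => elimNat (fun (q : Nat) => Nat) ξ (fun (a : Nat) => fun (ρ : Nat) => succ ρ) s) 0 1)))
  ~> vnil Nat
the term's type:
  Vec Nat 0


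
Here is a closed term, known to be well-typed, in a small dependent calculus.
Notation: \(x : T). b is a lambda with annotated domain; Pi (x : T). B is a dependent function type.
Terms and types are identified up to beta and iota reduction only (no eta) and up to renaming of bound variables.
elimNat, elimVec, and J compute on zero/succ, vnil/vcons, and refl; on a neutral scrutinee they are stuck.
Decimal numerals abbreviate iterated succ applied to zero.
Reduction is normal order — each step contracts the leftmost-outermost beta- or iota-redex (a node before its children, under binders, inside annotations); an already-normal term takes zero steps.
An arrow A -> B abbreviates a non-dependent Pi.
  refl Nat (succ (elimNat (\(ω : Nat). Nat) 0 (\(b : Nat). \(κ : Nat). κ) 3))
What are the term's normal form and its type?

resulting normal form:
  refl Nat 1
type:
  Eq Nat 1 1


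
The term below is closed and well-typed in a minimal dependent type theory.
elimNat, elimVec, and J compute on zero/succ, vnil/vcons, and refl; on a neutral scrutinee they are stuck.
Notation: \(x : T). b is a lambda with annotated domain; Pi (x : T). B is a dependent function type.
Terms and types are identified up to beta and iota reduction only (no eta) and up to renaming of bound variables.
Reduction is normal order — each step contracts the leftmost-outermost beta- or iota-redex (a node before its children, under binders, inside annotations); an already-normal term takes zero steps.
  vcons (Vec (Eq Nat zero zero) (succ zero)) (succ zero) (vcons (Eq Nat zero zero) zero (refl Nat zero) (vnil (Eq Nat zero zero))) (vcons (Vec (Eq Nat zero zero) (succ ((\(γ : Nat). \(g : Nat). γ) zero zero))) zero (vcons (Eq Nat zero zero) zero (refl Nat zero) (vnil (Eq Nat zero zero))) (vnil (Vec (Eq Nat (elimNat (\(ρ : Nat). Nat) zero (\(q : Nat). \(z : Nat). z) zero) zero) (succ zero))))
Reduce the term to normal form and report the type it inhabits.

reduced normal form:
  vcons (Vec (Eq Nat zero zero) (succ zero)) (succ zero) (vcons (Eq Nat zero zero) zero (refl Nat zero) (vnil (Eq Nat zero zero))) (vcons (Vec (Eq Nat zero zero) (succ zero)) zero (vcons (Eq Nat zero zero) zero (refl Nat zero) (vnil (Eq Nat zero zero))) (vnil (Vec (Eq Nat zero zero) (succ zero))))
type:
  Vec (Vec (Eq Nat zero zero) (succ zero)) (succ (succ zero))
observation: normalization takes exactly 3 steps under the normal-order strategy.


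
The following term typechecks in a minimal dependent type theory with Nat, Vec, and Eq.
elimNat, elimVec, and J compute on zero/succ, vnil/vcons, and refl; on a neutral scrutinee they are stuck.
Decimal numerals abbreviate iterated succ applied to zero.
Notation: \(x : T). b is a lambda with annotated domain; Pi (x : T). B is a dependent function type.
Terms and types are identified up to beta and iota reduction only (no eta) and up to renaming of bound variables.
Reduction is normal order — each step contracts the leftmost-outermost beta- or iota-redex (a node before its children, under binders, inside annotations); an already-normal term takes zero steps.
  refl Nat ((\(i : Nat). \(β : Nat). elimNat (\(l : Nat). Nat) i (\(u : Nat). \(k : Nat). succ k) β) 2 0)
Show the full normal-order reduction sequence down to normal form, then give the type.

normal-order reduction sequence:
  refl Nat ((\(i : Nat). \(β : Nat). elimNat (\(l : Nat). Nat) i (\(u : Nat). \(k : Nat). succ k) β) 2 0)
  ~> refl Nat ((\(i : Nat). elimNat (\(β : Nat). Nat) 2 (\(l : Nat). \(u : Nat). succ u) i) 0)
  ~> refl Nat (elimNat (\(i : Nat). Nat) 2 (\(β : Nat). \(l : Nat). succ l) 0)
  ~> refl Nat 2
the term's type:
  Eq Nat 2 2


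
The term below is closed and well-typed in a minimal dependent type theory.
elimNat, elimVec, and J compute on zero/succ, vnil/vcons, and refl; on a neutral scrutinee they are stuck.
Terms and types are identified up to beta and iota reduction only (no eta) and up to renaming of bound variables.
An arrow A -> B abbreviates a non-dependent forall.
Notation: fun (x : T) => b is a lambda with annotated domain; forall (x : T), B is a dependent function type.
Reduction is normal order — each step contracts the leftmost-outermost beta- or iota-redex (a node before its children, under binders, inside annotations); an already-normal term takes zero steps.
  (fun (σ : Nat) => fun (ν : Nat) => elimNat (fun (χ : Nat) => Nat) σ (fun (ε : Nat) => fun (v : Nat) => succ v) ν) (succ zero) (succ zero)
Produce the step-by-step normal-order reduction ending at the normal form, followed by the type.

reduction (normal order):
  (fun (σ : Nat) => fun (ν : Nat) => elimNat (fun (χ : Nat) => Nat) σ (fun (ε : Nat) => fun (v : Nat) => succ v) ν) (succ zero) (succ zero)
  ~> (fun (σ : Nat) => elimNat (fun (ν : Nat) => Nat) (succ zero) (fun (χ : Nat) => fun (ε : Nat) => succ ε) σ) (succ zero)
  ~> elimNat (fun (σ : Nat) => Nat) (succ zero) (fun (ν : Nat) => fun (χ : Nat) => succ χ) (succ zero)
  ~> (fun (σ : Nat) => fun (ν : Nat) => succ ν) zero (elimNat (fun (χ : Nat) => Nat) (succ zero) (fun (ε : Nat) => fun (v : Nat) => succ v) zero)
  ~> (fun (σ : Nat) => succ σ) (elimNat (fun (ν : Nat) => Nat) (succ zero) (fun (χ : Nat) => fun (ε : Nat) => succ ε) zero)
  ~> succ (elimNat (fun (σ : Nat) => Nat) (succ zero) (fun (ν : Nat) => fun (χ : Nat) => succ χ) zero)
  ~> succ (succ zero)
the term's type:
  Nat


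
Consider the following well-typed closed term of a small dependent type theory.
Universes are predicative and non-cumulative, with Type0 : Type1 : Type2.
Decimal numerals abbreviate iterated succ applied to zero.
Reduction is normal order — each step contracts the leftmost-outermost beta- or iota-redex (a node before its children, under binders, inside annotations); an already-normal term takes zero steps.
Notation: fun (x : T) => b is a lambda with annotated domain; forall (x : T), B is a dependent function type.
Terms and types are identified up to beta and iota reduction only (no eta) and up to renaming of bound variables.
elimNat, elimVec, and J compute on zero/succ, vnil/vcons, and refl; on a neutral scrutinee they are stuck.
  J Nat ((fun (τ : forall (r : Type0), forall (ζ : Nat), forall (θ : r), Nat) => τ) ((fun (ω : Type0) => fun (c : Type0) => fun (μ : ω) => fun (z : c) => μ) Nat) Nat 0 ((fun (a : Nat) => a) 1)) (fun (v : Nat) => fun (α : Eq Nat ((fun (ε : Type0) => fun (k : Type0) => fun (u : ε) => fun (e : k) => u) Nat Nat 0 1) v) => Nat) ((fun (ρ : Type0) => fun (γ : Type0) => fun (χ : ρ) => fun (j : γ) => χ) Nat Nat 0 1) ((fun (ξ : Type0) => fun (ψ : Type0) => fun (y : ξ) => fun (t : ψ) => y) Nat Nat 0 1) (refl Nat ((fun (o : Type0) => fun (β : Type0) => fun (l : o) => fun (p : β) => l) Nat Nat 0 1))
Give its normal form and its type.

normal form:
  0
type:
  Nat
observation: the first redex contracted is a J iota-redex; the normal form is reached in 5 normal-order steps.


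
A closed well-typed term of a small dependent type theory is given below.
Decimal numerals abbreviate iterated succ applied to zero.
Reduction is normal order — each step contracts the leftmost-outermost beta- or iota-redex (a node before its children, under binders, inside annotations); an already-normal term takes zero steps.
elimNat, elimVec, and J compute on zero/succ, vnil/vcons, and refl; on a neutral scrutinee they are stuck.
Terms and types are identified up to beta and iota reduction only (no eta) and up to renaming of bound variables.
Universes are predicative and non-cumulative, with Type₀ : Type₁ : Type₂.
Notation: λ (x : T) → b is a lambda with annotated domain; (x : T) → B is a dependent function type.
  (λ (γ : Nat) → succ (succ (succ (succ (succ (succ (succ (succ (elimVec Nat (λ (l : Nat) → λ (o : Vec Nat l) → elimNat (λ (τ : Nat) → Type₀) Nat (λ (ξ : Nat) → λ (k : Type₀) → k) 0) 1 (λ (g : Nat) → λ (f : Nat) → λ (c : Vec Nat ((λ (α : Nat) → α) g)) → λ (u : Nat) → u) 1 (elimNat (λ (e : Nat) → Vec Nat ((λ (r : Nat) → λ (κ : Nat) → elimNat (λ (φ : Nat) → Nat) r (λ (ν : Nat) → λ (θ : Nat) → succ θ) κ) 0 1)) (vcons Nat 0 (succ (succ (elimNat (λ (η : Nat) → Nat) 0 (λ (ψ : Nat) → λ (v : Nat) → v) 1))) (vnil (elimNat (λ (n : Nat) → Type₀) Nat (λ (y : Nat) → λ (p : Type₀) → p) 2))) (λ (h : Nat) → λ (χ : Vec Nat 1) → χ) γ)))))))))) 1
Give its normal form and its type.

resulting normal form:
  9
the term's type:
  Nat
observation: 13 normal-order steps normalize the term, beginning with a beta-redex.


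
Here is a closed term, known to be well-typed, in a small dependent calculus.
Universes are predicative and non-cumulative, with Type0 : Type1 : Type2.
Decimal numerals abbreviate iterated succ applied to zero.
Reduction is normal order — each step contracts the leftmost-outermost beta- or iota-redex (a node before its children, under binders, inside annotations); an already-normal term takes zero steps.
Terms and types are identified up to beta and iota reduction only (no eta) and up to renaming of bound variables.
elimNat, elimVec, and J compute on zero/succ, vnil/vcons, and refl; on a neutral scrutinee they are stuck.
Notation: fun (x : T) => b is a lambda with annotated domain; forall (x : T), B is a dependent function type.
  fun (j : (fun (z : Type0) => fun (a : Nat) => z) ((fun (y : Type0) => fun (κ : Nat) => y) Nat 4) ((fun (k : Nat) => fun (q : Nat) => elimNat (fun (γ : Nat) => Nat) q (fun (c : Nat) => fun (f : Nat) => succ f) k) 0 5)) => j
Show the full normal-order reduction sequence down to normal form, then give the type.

normal-order reduction:
  fun (j : (fun (z : Type0) => fun (a : Nat) => z) ((fun (y : Type0) => fun (κ : Nat) => y) Nat 4) ((fun (k : Nat) => fun (q : Nat) => elimNat (fun (γ : Nat) => Nat) q (fun (c : Nat) => fun (f : Nat) => succ f) k) 0 5)) => j
  ~> fun (j : (fun (z : Nat) => (fun (a : Type0) => fun (y : Nat) => a) Nat 4) ((fun (κ : Nat) => fun (k : Nat) => elimNat (fun (q : Nat) => Nat) k (fun (γ : Nat) => fun (c : Nat) => succ c) κ) 0 5)) => j
  ~> fun (j : (fun (z : Type0) => fun (a : Nat) => z) Nat 4) => j
  ~> fun (j : (fun (z : Nat) => Nat) 4) => j
  ~> fun (j : Nat) => j
type:
  forall (j : Nat), Nat


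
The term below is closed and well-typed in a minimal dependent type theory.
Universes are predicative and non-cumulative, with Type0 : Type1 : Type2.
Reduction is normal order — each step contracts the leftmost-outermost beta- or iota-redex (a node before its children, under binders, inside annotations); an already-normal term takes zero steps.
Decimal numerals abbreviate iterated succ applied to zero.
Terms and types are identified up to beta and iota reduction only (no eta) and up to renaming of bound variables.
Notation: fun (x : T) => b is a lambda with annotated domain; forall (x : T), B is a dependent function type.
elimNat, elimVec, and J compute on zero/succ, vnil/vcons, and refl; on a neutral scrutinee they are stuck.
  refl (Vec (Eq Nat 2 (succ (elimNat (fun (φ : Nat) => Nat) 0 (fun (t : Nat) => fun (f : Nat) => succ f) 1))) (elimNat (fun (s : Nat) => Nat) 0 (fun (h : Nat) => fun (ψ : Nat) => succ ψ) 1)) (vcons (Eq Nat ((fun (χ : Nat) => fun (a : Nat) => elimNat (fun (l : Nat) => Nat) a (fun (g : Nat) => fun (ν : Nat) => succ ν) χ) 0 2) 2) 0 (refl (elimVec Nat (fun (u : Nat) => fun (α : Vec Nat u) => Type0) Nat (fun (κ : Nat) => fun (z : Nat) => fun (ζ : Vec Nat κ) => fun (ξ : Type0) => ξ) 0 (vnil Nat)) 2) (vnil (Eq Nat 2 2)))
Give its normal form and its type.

normal form:
  refl (Vec (Eq Nat 2 2) 1) (vcons (Eq Nat 2 2) 0 (refl Nat 2) (vnil (Eq Nat 2 2)))
type:
  Eq (Vec (Eq Nat 2 2) 1) (vcons (Eq Nat 2 2) 0 (refl Nat 2) (vnil (Eq Nat 2 2))) (vcons (Eq Nat 2 2) 0 (refl Nat 2) (vnil (Eq Nat 2 2)))


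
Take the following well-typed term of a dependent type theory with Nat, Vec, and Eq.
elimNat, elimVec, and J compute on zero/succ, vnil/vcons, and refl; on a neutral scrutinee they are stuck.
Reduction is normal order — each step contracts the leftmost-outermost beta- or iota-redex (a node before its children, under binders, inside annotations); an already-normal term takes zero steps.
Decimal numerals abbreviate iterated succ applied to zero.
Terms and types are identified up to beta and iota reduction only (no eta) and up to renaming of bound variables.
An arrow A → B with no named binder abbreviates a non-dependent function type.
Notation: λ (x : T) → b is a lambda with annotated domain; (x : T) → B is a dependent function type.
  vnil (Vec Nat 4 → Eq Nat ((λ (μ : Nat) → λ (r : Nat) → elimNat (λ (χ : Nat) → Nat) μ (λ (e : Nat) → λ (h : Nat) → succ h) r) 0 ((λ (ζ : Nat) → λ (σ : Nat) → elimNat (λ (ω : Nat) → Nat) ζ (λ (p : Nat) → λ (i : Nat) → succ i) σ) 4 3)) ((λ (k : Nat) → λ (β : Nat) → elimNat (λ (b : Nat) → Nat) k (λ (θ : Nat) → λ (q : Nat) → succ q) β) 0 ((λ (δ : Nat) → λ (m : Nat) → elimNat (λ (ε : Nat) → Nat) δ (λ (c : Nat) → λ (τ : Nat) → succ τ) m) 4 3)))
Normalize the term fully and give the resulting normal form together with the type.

reduced normal form:
  vnil (Vec Nat 4 → Eq Nat 7 7)
type:
  Vec (Vec Nat 4 → Eq Nat 7 7) 0
observation: normalization takes exactly 72 steps under the normal-order strategy.


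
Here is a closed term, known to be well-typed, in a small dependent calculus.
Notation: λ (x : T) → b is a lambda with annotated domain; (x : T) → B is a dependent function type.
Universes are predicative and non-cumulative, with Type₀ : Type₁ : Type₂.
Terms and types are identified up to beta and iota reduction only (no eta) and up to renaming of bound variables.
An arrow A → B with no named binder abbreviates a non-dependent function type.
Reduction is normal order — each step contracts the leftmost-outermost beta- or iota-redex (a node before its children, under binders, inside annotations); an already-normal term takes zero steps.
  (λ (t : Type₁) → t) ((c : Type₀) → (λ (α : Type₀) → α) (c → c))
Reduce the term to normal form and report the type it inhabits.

normal form:
  (t : Type₀) → t → t
the term's type:
  Type₁


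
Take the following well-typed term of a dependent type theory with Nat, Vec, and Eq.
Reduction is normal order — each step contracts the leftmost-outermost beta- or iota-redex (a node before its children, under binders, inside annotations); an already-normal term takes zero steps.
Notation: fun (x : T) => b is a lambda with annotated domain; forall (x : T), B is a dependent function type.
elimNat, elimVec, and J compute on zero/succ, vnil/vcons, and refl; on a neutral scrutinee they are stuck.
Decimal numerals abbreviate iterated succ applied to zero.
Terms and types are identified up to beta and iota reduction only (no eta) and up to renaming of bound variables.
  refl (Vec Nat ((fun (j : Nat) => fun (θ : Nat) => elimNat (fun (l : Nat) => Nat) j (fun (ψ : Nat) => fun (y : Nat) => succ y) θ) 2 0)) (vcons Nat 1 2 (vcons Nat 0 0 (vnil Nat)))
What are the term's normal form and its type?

normal form:
  refl (Vec Nat 2) (vcons Nat 1 2 (vcons Nat 0 0 (vnil Nat)))
the term's type:
  Eq (Vec Nat 2) (vcons Nat 1 2 (vcons Nat 0 0 (vnil Nat))) (vcons Nat 1 2 (vcons Nat 0 0 (vnil Nat)))


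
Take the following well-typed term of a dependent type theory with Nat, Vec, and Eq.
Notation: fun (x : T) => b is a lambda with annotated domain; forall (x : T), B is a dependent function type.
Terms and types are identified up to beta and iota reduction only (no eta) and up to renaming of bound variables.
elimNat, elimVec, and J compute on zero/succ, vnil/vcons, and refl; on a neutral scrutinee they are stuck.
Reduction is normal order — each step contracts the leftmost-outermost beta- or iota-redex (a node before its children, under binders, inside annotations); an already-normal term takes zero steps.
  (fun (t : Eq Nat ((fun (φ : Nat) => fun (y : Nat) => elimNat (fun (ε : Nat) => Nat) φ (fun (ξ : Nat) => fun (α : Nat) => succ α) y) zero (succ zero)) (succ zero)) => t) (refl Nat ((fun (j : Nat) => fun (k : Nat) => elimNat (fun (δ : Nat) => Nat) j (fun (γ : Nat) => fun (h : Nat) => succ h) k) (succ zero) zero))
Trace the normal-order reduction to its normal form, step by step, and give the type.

normal-order reduction sequence:
  (fun (t : Eq Nat ((fun (φ : Nat) => fun (y : Nat) => elimNat (fun (ε : Nat) => Nat) φ (fun (ξ : Nat) => fun (α : Nat) => succ α) y) zero (succ zero)) (succ zero)) => t) (refl Nat ((fun (j : Nat) => fun (k : Nat) => elimNat (fun (δ : Nat) => Nat) j (fun (γ : Nat) => fun (h : Nat) => succ h) k) (succ zero) zero))
  ~> refl Nat ((fun (t : Nat) => fun (φ : Nat) => elimNat (fun (y : Nat) => Nat) t (fun (ε : Nat) => fun (ξ : Nat) => succ ξ) φ) (succ zero) zero)
  ~> refl Nat ((fun (t : Nat) => elimNat (fun (φ : Nat) => Nat) (succ zero) (fun (y : Nat) => fun (ε : Nat) => succ ε) t) zero)
  ~> refl Nat (elimNat (fun (t : Nat) => Nat) (succ zero) (fun (φ : Nat) => fun (y : Nat) => succ y) zero)
  ~> refl Nat (succ zero)
the term's type:
  Eq Nat (succ zero) (succ zero)


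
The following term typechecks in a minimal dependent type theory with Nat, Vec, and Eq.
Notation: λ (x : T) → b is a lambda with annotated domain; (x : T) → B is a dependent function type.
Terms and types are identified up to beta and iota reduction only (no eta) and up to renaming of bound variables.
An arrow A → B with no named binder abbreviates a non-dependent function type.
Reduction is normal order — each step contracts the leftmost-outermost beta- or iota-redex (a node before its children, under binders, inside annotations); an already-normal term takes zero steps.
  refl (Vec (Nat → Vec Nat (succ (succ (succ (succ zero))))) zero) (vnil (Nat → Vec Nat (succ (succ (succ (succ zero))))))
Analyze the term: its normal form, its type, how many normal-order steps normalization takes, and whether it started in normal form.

resulting normal form:
  refl (Vec (Nat → Vec Nat (succ (succ (succ (succ zero))))) zero) (vnil (Nat → Vec Nat (succ (succ (succ (succ zero))))))
type:
  Eq (Vec (Nat → Vec Nat (succ (succ (succ (succ zero))))) zero) (vnil (Nat → Vec Nat (succ (succ (succ (succ zero)))))) (vnil (Nat → Vec Nat (succ (succ (succ (succ zero))))))
reduction steps (normal order): 0
already normal: yes


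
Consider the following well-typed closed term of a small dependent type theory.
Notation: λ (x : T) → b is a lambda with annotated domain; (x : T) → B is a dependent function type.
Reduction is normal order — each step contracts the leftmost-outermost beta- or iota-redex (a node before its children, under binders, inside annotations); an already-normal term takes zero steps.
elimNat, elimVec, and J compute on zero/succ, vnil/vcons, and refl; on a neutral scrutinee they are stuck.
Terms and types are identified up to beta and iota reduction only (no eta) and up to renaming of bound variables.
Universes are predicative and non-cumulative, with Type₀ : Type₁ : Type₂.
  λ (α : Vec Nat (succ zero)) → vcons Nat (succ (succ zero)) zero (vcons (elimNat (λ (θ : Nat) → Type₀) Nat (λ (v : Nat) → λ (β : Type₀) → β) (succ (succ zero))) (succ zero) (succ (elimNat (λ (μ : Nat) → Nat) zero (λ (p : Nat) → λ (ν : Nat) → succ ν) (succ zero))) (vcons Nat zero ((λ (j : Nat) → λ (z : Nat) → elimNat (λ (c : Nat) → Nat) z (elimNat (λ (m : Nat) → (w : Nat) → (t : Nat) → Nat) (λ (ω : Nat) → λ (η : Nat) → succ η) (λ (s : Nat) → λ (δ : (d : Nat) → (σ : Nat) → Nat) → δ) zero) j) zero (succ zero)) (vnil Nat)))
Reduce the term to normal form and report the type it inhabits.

reduced normal form:
  λ (α : Vec Nat (succ zero)) → vcons Nat (succ (succ zero)) zero (vcons Nat (succ zero) (succ (succ zero)) (vcons Nat zero (succ zero) (vnil Nat)))
inferred type:
  (α : Vec Nat (succ zero)) → Vec Nat (succ (succ (succ zero)))


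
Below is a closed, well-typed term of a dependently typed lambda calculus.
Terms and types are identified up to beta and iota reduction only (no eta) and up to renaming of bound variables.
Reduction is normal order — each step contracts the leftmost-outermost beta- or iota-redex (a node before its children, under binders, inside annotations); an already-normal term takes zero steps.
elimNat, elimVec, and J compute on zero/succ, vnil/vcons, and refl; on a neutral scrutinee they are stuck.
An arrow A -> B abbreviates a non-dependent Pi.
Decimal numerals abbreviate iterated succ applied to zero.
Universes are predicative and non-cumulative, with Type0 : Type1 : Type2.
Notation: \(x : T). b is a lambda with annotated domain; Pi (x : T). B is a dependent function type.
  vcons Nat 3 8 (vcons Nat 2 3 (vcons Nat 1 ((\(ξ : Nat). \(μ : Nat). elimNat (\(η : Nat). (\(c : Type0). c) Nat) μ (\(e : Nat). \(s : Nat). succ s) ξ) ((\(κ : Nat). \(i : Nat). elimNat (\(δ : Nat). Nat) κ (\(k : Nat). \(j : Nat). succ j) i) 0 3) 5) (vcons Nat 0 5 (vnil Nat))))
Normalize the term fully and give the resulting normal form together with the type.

resulting normal form:
  vcons Nat 3 8 (vcons Nat 2 3 (vcons Nat 1 8 (vcons Nat 0 5 (vnil Nat))))
the term's type:
  Vec Nat 4


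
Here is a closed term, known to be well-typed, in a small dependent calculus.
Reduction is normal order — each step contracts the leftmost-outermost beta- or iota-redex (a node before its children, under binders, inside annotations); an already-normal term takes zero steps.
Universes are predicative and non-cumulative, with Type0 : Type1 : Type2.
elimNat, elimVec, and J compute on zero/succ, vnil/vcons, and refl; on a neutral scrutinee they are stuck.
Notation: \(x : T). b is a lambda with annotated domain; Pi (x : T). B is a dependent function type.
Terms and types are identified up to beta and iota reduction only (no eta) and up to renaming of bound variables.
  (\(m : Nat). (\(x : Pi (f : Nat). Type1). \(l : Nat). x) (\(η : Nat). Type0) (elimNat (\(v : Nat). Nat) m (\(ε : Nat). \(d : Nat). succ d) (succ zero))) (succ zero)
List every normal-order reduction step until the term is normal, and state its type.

reduction (normal order):
  (\(m : Nat). (\(x : Pi (f : Nat). Type1). \(l : Nat). x) (\(η : Nat). Type0) (elimNat (\(v : Nat). Nat) m (\(ε : Nat). \(d : Nat). succ d) (succ zero))) (succ zero)
  ~> (\(m : Pi (x : Nat). Type1). \(f : Nat). m) (\(l : Nat). Type0) (elimNat (\(η : Nat). Nat) (succ zero) (\(v : Nat). \(ε : Nat). succ ε) (succ zero))
  ~> (\(m : Nat). \(x : Nat). Type0) (elimNat (\(f : Nat). Nat) (succ zero) (\(l : Nat). \(η : Nat). succ η) (succ zero))
  ~> \(m : Nat). Type0
the term's type:
  Pi (m : Nat). Type1


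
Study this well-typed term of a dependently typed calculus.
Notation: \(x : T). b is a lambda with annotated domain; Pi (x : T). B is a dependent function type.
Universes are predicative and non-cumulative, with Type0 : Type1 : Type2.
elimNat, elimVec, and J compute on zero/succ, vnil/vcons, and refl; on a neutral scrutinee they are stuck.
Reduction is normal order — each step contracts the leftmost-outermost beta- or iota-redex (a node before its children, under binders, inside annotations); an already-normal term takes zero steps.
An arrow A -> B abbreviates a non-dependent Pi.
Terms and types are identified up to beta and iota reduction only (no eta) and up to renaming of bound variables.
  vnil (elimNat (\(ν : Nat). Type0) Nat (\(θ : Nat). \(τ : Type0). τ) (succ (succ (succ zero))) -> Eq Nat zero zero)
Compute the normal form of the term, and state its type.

reduced normal form:
  vnil (Nat -> Eq Nat zero zero)
the term's type:
  Vec (Nat -> Eq Nat zero zero) zero
observation: 10 normal-order steps normalize the term, beginning with an elimNat iota-redex.


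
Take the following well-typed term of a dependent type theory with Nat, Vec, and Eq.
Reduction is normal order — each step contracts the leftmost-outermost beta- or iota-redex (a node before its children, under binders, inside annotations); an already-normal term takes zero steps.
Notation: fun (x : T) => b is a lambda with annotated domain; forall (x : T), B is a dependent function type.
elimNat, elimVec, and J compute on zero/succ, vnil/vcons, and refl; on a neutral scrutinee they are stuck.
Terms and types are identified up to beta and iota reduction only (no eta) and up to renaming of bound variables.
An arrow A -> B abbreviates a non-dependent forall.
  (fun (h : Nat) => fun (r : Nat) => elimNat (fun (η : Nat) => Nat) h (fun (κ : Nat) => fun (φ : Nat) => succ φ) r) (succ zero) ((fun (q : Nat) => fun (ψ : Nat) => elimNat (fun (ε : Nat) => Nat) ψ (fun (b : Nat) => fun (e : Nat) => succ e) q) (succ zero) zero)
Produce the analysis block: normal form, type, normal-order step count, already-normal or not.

reduced normal form:
  succ (succ zero)
the term's type:
  Nat
steps to reach normal form (normal order): 12
already normal: no
first contracted redex: a beta-redex


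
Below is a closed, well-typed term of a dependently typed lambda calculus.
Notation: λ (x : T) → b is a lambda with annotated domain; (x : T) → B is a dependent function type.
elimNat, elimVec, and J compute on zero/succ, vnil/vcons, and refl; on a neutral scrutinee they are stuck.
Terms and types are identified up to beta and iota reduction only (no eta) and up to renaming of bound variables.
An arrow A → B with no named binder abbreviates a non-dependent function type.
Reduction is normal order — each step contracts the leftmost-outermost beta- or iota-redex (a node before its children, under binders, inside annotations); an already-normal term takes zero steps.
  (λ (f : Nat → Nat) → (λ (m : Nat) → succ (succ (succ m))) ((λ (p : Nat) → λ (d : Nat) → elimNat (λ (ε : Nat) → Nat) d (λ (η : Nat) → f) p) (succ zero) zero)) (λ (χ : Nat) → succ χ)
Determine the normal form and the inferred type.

resulting normal form:
  succ (succ (succ (succ zero)))
type:
  Nat


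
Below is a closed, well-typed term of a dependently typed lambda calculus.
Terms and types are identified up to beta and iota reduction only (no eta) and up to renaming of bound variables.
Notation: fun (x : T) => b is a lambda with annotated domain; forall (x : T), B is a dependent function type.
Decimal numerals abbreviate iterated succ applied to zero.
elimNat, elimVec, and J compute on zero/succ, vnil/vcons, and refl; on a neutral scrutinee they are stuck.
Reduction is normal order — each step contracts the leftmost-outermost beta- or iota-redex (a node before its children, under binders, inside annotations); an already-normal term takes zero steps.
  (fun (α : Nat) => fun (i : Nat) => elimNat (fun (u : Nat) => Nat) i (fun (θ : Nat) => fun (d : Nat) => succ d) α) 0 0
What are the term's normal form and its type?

normal form:
  0
the term's type:
  Nat
observation: normalization takes exactly 3 steps under the normal-order strategy.
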